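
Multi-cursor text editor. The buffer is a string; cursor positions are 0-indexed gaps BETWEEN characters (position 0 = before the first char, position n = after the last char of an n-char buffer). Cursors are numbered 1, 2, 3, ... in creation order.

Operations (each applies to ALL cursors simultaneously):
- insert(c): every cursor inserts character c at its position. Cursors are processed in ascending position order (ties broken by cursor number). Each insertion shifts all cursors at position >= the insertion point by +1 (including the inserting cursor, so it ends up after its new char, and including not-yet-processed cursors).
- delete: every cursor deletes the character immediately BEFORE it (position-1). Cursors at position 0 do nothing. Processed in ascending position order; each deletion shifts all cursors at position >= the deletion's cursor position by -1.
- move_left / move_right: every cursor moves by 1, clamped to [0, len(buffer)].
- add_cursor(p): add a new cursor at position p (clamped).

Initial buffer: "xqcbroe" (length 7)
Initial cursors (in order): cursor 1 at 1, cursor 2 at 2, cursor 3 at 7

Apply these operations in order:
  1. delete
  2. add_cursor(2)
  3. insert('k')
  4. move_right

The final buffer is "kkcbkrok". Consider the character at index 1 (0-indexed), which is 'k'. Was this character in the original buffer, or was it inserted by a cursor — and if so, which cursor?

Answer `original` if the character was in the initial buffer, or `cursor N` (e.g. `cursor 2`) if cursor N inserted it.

After op 1 (delete): buffer="cbro" (len 4), cursors c1@0 c2@0 c3@4, authorship ....
After op 2 (add_cursor(2)): buffer="cbro" (len 4), cursors c1@0 c2@0 c4@2 c3@4, authorship ....
After op 3 (insert('k')): buffer="kkcbkrok" (len 8), cursors c1@2 c2@2 c4@5 c3@8, authorship 12..4..3
After op 4 (move_right): buffer="kkcbkrok" (len 8), cursors c1@3 c2@3 c4@6 c3@8, authorship 12..4..3
Authorship (.=original, N=cursor N): 1 2 . . 4 . . 3
Index 1: author = 2

Answer: cursor 2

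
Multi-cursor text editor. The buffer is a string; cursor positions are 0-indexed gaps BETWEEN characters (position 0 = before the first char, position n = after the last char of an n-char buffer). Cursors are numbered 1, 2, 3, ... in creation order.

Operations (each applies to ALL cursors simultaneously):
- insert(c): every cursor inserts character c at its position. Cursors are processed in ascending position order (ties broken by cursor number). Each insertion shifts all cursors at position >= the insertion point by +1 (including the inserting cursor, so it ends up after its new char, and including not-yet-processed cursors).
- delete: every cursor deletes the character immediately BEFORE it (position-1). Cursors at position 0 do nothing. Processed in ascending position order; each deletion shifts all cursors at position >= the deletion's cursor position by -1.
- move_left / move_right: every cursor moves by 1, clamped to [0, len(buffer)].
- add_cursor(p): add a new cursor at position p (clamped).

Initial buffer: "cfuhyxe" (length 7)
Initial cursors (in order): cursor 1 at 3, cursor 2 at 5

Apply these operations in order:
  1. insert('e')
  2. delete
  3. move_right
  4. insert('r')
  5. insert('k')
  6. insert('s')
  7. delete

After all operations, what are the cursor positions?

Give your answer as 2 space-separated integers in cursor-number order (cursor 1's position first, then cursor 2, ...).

Answer: 6 10

Derivation:
After op 1 (insert('e')): buffer="cfuehyexe" (len 9), cursors c1@4 c2@7, authorship ...1..2..
After op 2 (delete): buffer="cfuhyxe" (len 7), cursors c1@3 c2@5, authorship .......
After op 3 (move_right): buffer="cfuhyxe" (len 7), cursors c1@4 c2@6, authorship .......
After op 4 (insert('r')): buffer="cfuhryxre" (len 9), cursors c1@5 c2@8, authorship ....1..2.
After op 5 (insert('k')): buffer="cfuhrkyxrke" (len 11), cursors c1@6 c2@10, authorship ....11..22.
After op 6 (insert('s')): buffer="cfuhrksyxrkse" (len 13), cursors c1@7 c2@12, authorship ....111..222.
After op 7 (delete): buffer="cfuhrkyxrke" (len 11), cursors c1@6 c2@10, authorship ....11..22.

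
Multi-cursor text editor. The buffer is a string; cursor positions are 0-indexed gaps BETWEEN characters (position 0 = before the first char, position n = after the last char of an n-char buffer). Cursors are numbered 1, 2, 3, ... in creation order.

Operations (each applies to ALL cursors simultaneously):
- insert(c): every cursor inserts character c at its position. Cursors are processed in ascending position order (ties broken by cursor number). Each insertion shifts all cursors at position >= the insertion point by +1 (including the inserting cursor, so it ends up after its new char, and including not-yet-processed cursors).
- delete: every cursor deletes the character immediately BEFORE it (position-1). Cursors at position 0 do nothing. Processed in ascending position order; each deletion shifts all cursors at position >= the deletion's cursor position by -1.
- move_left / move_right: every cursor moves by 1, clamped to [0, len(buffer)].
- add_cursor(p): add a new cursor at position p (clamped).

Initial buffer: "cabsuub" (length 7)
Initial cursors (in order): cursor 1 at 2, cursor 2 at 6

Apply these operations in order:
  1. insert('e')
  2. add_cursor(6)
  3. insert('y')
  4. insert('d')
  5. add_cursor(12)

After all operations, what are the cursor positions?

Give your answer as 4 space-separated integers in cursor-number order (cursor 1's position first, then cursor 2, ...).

After op 1 (insert('e')): buffer="caebsuueb" (len 9), cursors c1@3 c2@8, authorship ..1....2.
After op 2 (add_cursor(6)): buffer="caebsuueb" (len 9), cursors c1@3 c3@6 c2@8, authorship ..1....2.
After op 3 (insert('y')): buffer="caeybsuyueyb" (len 12), cursors c1@4 c3@8 c2@11, authorship ..11...3.22.
After op 4 (insert('d')): buffer="caeydbsuydueydb" (len 15), cursors c1@5 c3@10 c2@14, authorship ..111...33.222.
After op 5 (add_cursor(12)): buffer="caeydbsuydueydb" (len 15), cursors c1@5 c3@10 c4@12 c2@14, authorship ..111...33.222.

Answer: 5 14 10 12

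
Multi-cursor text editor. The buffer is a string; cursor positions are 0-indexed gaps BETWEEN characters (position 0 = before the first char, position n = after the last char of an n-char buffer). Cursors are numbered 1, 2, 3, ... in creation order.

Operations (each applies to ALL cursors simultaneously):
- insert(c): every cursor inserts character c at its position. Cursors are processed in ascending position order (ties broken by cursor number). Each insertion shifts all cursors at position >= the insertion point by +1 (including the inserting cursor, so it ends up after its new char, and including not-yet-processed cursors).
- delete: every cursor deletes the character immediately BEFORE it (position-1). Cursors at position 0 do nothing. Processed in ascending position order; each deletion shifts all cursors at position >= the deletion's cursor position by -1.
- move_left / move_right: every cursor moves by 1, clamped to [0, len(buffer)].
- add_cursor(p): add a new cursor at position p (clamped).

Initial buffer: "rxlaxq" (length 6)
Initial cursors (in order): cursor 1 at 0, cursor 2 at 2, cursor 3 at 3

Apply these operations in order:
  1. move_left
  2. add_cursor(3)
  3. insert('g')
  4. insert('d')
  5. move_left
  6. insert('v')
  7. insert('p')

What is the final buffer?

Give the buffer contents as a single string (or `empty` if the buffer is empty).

After op 1 (move_left): buffer="rxlaxq" (len 6), cursors c1@0 c2@1 c3@2, authorship ......
After op 2 (add_cursor(3)): buffer="rxlaxq" (len 6), cursors c1@0 c2@1 c3@2 c4@3, authorship ......
After op 3 (insert('g')): buffer="grgxglgaxq" (len 10), cursors c1@1 c2@3 c3@5 c4@7, authorship 1.2.3.4...
After op 4 (insert('d')): buffer="gdrgdxgdlgdaxq" (len 14), cursors c1@2 c2@5 c3@8 c4@11, authorship 11.22.33.44...
After op 5 (move_left): buffer="gdrgdxgdlgdaxq" (len 14), cursors c1@1 c2@4 c3@7 c4@10, authorship 11.22.33.44...
After op 6 (insert('v')): buffer="gvdrgvdxgvdlgvdaxq" (len 18), cursors c1@2 c2@6 c3@10 c4@14, authorship 111.222.333.444...
After op 7 (insert('p')): buffer="gvpdrgvpdxgvpdlgvpdaxq" (len 22), cursors c1@3 c2@8 c3@13 c4@18, authorship 1111.2222.3333.4444...

Answer: gvpdrgvpdxgvpdlgvpdaxq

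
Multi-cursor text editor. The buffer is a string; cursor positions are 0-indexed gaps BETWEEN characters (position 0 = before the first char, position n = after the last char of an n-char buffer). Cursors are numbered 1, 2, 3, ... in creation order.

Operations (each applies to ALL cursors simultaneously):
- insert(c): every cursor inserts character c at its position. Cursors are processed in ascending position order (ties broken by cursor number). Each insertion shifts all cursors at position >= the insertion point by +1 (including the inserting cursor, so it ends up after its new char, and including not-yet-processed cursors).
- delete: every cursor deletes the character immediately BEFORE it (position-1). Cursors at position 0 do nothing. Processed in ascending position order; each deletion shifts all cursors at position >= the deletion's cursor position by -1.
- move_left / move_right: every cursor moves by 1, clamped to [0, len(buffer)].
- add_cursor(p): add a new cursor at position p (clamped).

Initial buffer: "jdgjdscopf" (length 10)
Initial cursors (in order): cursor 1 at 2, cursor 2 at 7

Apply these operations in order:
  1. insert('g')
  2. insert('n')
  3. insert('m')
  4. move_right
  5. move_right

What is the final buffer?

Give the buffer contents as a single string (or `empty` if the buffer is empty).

Answer: jdgnmgjdscgnmopf

Derivation:
After op 1 (insert('g')): buffer="jdggjdscgopf" (len 12), cursors c1@3 c2@9, authorship ..1.....2...
After op 2 (insert('n')): buffer="jdgngjdscgnopf" (len 14), cursors c1@4 c2@11, authorship ..11.....22...
After op 3 (insert('m')): buffer="jdgnmgjdscgnmopf" (len 16), cursors c1@5 c2@13, authorship ..111.....222...
After op 4 (move_right): buffer="jdgnmgjdscgnmopf" (len 16), cursors c1@6 c2@14, authorship ..111.....222...
After op 5 (move_right): buffer="jdgnmgjdscgnmopf" (len 16), cursors c1@7 c2@15, authorship ..111.....222...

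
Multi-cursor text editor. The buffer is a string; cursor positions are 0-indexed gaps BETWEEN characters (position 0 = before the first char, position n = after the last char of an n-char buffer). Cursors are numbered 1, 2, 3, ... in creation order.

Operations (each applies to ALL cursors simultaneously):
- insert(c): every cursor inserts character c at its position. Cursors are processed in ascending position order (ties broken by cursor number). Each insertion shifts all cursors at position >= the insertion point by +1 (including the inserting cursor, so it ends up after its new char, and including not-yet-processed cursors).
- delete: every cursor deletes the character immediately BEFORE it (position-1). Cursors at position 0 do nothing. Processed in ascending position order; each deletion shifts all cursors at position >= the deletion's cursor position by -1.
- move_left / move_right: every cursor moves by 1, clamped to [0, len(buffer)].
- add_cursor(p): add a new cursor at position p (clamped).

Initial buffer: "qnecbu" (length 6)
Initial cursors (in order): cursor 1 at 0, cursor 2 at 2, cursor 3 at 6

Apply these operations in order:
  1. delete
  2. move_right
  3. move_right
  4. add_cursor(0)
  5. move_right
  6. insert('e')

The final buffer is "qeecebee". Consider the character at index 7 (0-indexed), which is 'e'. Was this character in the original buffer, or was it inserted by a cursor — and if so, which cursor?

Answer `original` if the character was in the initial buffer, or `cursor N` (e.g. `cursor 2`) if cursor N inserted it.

After op 1 (delete): buffer="qecb" (len 4), cursors c1@0 c2@1 c3@4, authorship ....
After op 2 (move_right): buffer="qecb" (len 4), cursors c1@1 c2@2 c3@4, authorship ....
After op 3 (move_right): buffer="qecb" (len 4), cursors c1@2 c2@3 c3@4, authorship ....
After op 4 (add_cursor(0)): buffer="qecb" (len 4), cursors c4@0 c1@2 c2@3 c3@4, authorship ....
After op 5 (move_right): buffer="qecb" (len 4), cursors c4@1 c1@3 c2@4 c3@4, authorship ....
After op 6 (insert('e')): buffer="qeecebee" (len 8), cursors c4@2 c1@5 c2@8 c3@8, authorship .4..1.23
Authorship (.=original, N=cursor N): . 4 . . 1 . 2 3
Index 7: author = 3

Answer: cursor 3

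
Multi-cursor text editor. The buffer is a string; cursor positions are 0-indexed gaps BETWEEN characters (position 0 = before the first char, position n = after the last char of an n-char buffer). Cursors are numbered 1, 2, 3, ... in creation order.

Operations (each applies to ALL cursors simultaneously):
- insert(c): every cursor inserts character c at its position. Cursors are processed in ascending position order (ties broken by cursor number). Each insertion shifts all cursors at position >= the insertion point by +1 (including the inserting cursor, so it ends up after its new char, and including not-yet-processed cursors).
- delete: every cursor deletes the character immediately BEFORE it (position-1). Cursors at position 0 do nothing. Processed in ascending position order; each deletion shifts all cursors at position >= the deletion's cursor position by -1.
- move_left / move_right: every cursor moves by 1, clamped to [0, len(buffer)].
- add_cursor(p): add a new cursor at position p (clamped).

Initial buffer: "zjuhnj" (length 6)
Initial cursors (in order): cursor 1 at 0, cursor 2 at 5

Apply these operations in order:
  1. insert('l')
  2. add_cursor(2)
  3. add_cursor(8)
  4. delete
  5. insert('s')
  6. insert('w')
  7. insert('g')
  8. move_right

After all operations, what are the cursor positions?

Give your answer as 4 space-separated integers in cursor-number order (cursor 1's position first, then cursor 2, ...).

Answer: 7 16 7 16

Derivation:
After op 1 (insert('l')): buffer="lzjuhnlj" (len 8), cursors c1@1 c2@7, authorship 1.....2.
After op 2 (add_cursor(2)): buffer="lzjuhnlj" (len 8), cursors c1@1 c3@2 c2@7, authorship 1.....2.
After op 3 (add_cursor(8)): buffer="lzjuhnlj" (len 8), cursors c1@1 c3@2 c2@7 c4@8, authorship 1.....2.
After op 4 (delete): buffer="juhn" (len 4), cursors c1@0 c3@0 c2@4 c4@4, authorship ....
After op 5 (insert('s')): buffer="ssjuhnss" (len 8), cursors c1@2 c3@2 c2@8 c4@8, authorship 13....24
After op 6 (insert('w')): buffer="sswwjuhnssww" (len 12), cursors c1@4 c3@4 c2@12 c4@12, authorship 1313....2424
After op 7 (insert('g')): buffer="sswwggjuhnsswwgg" (len 16), cursors c1@6 c3@6 c2@16 c4@16, authorship 131313....242424
After op 8 (move_right): buffer="sswwggjuhnsswwgg" (len 16), cursors c1@7 c3@7 c2@16 c4@16, authorship 131313....242424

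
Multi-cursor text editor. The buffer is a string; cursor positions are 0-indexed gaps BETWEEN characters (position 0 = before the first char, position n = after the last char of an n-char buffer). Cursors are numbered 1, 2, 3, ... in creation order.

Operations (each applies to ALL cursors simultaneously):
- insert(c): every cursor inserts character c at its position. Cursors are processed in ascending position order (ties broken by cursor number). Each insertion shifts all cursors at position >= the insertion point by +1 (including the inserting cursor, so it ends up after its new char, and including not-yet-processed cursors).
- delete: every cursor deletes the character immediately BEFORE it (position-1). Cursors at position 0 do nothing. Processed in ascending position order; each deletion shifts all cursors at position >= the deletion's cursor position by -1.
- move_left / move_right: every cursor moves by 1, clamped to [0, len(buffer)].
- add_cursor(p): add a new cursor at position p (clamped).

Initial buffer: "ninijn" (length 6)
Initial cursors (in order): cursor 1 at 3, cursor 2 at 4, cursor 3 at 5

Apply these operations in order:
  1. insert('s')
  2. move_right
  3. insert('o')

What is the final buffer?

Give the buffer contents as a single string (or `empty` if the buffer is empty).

Answer: ninsiosjosno

Derivation:
After op 1 (insert('s')): buffer="ninsisjsn" (len 9), cursors c1@4 c2@6 c3@8, authorship ...1.2.3.
After op 2 (move_right): buffer="ninsisjsn" (len 9), cursors c1@5 c2@7 c3@9, authorship ...1.2.3.
After op 3 (insert('o')): buffer="ninsiosjosno" (len 12), cursors c1@6 c2@9 c3@12, authorship ...1.12.23.3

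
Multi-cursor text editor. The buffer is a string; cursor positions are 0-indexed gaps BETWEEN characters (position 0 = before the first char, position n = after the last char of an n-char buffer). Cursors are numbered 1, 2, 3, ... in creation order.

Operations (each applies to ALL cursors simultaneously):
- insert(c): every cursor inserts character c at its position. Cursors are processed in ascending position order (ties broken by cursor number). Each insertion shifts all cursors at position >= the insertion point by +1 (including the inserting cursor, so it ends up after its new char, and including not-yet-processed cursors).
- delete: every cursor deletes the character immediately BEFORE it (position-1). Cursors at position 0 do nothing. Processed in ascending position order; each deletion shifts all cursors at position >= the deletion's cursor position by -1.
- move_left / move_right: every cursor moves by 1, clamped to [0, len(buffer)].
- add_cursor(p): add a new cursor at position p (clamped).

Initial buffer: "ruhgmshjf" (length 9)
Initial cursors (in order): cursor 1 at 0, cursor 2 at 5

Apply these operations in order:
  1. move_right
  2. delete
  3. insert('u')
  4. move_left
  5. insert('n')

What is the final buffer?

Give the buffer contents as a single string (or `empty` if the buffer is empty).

Answer: nuuhgmnuhjf

Derivation:
After op 1 (move_right): buffer="ruhgmshjf" (len 9), cursors c1@1 c2@6, authorship .........
After op 2 (delete): buffer="uhgmhjf" (len 7), cursors c1@0 c2@4, authorship .......
After op 3 (insert('u')): buffer="uuhgmuhjf" (len 9), cursors c1@1 c2@6, authorship 1....2...
After op 4 (move_left): buffer="uuhgmuhjf" (len 9), cursors c1@0 c2@5, authorship 1....2...
After op 5 (insert('n')): buffer="nuuhgmnuhjf" (len 11), cursors c1@1 c2@7, authorship 11....22...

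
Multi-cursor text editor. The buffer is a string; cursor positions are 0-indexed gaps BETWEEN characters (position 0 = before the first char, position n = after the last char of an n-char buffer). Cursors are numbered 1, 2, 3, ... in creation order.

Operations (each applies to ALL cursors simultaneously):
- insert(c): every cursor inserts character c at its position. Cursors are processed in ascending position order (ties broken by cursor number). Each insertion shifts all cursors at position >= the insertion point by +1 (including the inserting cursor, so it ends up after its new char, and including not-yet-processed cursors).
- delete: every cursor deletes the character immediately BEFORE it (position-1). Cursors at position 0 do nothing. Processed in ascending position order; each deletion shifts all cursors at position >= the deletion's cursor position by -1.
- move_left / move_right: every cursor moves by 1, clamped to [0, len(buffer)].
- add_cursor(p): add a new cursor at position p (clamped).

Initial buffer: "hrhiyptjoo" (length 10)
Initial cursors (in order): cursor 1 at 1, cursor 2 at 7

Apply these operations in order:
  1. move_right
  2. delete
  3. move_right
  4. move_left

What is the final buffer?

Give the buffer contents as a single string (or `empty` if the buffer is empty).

After op 1 (move_right): buffer="hrhiyptjoo" (len 10), cursors c1@2 c2@8, authorship ..........
After op 2 (delete): buffer="hhiyptoo" (len 8), cursors c1@1 c2@6, authorship ........
After op 3 (move_right): buffer="hhiyptoo" (len 8), cursors c1@2 c2@7, authorship ........
After op 4 (move_left): buffer="hhiyptoo" (len 8), cursors c1@1 c2@6, authorship ........

Answer: hhiyptoo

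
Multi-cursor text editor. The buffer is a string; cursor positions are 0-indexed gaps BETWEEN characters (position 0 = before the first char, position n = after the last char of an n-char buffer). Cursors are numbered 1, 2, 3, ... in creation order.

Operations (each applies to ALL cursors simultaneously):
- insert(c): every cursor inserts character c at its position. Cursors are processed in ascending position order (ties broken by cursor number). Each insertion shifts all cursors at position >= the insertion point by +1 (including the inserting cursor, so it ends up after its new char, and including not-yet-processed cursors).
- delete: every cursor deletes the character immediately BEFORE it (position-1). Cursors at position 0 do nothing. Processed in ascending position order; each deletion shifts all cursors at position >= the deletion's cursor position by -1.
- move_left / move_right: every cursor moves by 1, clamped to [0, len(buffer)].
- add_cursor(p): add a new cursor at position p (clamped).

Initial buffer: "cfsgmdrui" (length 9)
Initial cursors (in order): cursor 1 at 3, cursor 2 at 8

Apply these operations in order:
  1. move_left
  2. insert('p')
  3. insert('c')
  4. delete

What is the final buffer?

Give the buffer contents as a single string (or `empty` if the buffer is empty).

After op 1 (move_left): buffer="cfsgmdrui" (len 9), cursors c1@2 c2@7, authorship .........
After op 2 (insert('p')): buffer="cfpsgmdrpui" (len 11), cursors c1@3 c2@9, authorship ..1.....2..
After op 3 (insert('c')): buffer="cfpcsgmdrpcui" (len 13), cursors c1@4 c2@11, authorship ..11.....22..
After op 4 (delete): buffer="cfpsgmdrpui" (len 11), cursors c1@3 c2@9, authorship ..1.....2..

Answer: cfpsgmdrpui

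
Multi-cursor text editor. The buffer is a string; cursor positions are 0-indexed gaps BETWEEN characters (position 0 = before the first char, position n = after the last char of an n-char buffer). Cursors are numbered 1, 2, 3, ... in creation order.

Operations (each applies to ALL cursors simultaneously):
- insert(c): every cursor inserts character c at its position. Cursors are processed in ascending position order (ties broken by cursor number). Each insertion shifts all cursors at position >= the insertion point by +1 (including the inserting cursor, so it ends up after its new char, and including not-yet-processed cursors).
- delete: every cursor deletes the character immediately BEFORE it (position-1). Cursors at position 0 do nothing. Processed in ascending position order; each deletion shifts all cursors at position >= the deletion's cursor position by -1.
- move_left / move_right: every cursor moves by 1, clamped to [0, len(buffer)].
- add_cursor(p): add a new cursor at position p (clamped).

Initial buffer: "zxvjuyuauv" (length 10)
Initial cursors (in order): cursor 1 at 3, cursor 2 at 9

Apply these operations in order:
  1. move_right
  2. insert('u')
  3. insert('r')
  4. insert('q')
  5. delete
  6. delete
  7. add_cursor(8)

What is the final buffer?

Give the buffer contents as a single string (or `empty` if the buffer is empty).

Answer: zxvjuuyuauvu

Derivation:
After op 1 (move_right): buffer="zxvjuyuauv" (len 10), cursors c1@4 c2@10, authorship ..........
After op 2 (insert('u')): buffer="zxvjuuyuauvu" (len 12), cursors c1@5 c2@12, authorship ....1......2
After op 3 (insert('r')): buffer="zxvjuruyuauvur" (len 14), cursors c1@6 c2@14, authorship ....11......22
After op 4 (insert('q')): buffer="zxvjurquyuauvurq" (len 16), cursors c1@7 c2@16, authorship ....111......222
After op 5 (delete): buffer="zxvjuruyuauvur" (len 14), cursors c1@6 c2@14, authorship ....11......22
After op 6 (delete): buffer="zxvjuuyuauvu" (len 12), cursors c1@5 c2@12, authorship ....1......2
After op 7 (add_cursor(8)): buffer="zxvjuuyuauvu" (len 12), cursors c1@5 c3@8 c2@12, authorship ....1......2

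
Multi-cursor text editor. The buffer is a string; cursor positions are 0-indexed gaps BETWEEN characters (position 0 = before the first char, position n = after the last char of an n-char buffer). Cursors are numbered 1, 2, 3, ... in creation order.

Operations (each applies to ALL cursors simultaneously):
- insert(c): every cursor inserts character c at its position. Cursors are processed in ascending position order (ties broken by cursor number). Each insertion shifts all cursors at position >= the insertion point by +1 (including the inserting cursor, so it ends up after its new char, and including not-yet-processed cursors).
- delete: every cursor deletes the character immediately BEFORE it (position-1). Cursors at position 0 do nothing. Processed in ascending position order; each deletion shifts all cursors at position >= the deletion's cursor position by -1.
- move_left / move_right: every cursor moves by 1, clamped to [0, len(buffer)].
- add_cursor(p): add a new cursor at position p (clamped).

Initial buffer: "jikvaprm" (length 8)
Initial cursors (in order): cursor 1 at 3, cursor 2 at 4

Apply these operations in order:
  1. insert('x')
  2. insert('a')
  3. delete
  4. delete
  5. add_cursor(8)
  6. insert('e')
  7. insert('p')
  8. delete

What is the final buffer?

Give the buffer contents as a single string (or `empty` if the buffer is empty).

After op 1 (insert('x')): buffer="jikxvxaprm" (len 10), cursors c1@4 c2@6, authorship ...1.2....
After op 2 (insert('a')): buffer="jikxavxaaprm" (len 12), cursors c1@5 c2@8, authorship ...11.22....
After op 3 (delete): buffer="jikxvxaprm" (len 10), cursors c1@4 c2@6, authorship ...1.2....
After op 4 (delete): buffer="jikvaprm" (len 8), cursors c1@3 c2@4, authorship ........
After op 5 (add_cursor(8)): buffer="jikvaprm" (len 8), cursors c1@3 c2@4 c3@8, authorship ........
After op 6 (insert('e')): buffer="jikeveaprme" (len 11), cursors c1@4 c2@6 c3@11, authorship ...1.2....3
After op 7 (insert('p')): buffer="jikepvepaprmep" (len 14), cursors c1@5 c2@8 c3@14, authorship ...11.22....33
After op 8 (delete): buffer="jikeveaprme" (len 11), cursors c1@4 c2@6 c3@11, authorship ...1.2....3

Answer: jikeveaprme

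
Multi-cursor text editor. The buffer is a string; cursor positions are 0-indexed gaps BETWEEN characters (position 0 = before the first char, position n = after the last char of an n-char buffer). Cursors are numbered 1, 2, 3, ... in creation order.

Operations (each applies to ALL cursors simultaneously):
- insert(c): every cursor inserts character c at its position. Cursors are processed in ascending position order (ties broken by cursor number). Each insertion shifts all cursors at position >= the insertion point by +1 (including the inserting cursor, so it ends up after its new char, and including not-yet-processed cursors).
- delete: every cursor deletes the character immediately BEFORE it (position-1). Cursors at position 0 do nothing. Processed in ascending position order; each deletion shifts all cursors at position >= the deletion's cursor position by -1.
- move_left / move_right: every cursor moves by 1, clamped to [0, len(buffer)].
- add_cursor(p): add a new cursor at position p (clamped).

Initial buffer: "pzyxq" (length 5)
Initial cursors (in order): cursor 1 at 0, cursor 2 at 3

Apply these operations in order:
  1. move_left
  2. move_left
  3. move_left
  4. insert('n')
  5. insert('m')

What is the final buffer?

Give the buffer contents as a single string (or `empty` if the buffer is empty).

After op 1 (move_left): buffer="pzyxq" (len 5), cursors c1@0 c2@2, authorship .....
After op 2 (move_left): buffer="pzyxq" (len 5), cursors c1@0 c2@1, authorship .....
After op 3 (move_left): buffer="pzyxq" (len 5), cursors c1@0 c2@0, authorship .....
After op 4 (insert('n')): buffer="nnpzyxq" (len 7), cursors c1@2 c2@2, authorship 12.....
After op 5 (insert('m')): buffer="nnmmpzyxq" (len 9), cursors c1@4 c2@4, authorship 1212.....

Answer: nnmmpzyxq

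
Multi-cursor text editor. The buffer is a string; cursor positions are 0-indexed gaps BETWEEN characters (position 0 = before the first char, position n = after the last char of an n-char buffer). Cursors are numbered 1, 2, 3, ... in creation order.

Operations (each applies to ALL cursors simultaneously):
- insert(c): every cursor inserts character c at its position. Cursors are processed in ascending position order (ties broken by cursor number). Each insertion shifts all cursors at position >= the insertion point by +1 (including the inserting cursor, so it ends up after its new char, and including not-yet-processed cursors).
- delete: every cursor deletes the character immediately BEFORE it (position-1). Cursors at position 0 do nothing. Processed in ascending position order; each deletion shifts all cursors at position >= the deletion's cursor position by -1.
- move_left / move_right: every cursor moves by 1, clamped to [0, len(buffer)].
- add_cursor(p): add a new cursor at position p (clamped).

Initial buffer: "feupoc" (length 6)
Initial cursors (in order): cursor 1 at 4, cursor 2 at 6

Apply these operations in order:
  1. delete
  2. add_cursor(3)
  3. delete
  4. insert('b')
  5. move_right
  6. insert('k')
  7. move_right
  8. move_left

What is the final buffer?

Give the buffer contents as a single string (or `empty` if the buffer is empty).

Answer: fbbbkkk

Derivation:
After op 1 (delete): buffer="feuo" (len 4), cursors c1@3 c2@4, authorship ....
After op 2 (add_cursor(3)): buffer="feuo" (len 4), cursors c1@3 c3@3 c2@4, authorship ....
After op 3 (delete): buffer="f" (len 1), cursors c1@1 c2@1 c3@1, authorship .
After op 4 (insert('b')): buffer="fbbb" (len 4), cursors c1@4 c2@4 c3@4, authorship .123
After op 5 (move_right): buffer="fbbb" (len 4), cursors c1@4 c2@4 c3@4, authorship .123
After op 6 (insert('k')): buffer="fbbbkkk" (len 7), cursors c1@7 c2@7 c3@7, authorship .123123
After op 7 (move_right): buffer="fbbbkkk" (len 7), cursors c1@7 c2@7 c3@7, authorship .123123
After op 8 (move_left): buffer="fbbbkkk" (len 7), cursors c1@6 c2@6 c3@6, authorship .123123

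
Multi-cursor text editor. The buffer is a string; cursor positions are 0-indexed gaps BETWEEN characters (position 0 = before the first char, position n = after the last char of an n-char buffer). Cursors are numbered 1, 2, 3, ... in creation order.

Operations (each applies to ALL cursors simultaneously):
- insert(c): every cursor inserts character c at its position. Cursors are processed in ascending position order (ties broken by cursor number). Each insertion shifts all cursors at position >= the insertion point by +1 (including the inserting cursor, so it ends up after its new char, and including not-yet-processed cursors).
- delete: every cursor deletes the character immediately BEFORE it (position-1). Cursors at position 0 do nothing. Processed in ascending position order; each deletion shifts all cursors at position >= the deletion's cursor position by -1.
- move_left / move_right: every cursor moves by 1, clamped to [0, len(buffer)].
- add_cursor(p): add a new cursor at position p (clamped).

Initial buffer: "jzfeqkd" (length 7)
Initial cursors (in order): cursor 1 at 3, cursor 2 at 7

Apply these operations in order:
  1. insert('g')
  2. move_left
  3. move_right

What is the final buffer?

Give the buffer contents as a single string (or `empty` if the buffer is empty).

Answer: jzfgeqkdg

Derivation:
After op 1 (insert('g')): buffer="jzfgeqkdg" (len 9), cursors c1@4 c2@9, authorship ...1....2
After op 2 (move_left): buffer="jzfgeqkdg" (len 9), cursors c1@3 c2@8, authorship ...1....2
After op 3 (move_right): buffer="jzfgeqkdg" (len 9), cursors c1@4 c2@9, authorship ...1....2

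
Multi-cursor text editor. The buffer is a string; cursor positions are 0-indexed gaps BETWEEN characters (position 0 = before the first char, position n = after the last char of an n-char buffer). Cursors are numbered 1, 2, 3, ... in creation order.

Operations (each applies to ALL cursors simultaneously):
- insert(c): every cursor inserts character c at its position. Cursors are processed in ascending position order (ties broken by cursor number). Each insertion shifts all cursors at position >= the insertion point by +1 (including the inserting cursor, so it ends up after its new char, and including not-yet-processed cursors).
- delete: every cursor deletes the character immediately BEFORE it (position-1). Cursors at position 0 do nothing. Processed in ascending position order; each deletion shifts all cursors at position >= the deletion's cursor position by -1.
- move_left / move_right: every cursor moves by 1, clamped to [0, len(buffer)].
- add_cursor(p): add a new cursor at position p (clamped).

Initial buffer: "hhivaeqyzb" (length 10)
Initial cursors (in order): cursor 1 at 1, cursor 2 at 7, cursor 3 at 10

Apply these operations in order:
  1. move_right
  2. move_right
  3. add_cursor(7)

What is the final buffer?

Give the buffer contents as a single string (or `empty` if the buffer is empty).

Answer: hhivaeqyzb

Derivation:
After op 1 (move_right): buffer="hhivaeqyzb" (len 10), cursors c1@2 c2@8 c3@10, authorship ..........
After op 2 (move_right): buffer="hhivaeqyzb" (len 10), cursors c1@3 c2@9 c3@10, authorship ..........
After op 3 (add_cursor(7)): buffer="hhivaeqyzb" (len 10), cursors c1@3 c4@7 c2@9 c3@10, authorship ..........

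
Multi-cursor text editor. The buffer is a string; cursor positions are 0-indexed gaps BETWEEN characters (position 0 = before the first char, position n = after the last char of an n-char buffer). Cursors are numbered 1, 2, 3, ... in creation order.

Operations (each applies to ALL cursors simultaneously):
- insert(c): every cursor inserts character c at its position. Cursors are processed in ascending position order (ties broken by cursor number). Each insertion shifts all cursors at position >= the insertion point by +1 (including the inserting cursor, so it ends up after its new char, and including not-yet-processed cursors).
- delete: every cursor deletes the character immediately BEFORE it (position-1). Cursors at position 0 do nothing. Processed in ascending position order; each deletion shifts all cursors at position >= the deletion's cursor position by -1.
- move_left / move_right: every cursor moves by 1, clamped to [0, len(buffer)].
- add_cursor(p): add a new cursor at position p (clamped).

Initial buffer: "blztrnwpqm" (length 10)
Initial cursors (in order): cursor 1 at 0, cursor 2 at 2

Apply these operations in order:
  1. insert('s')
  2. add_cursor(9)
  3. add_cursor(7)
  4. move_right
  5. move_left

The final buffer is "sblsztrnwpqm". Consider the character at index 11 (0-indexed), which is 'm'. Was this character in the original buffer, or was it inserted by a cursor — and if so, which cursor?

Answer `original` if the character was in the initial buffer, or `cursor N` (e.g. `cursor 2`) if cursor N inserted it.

Answer: original

Derivation:
After op 1 (insert('s')): buffer="sblsztrnwpqm" (len 12), cursors c1@1 c2@4, authorship 1..2........
After op 2 (add_cursor(9)): buffer="sblsztrnwpqm" (len 12), cursors c1@1 c2@4 c3@9, authorship 1..2........
After op 3 (add_cursor(7)): buffer="sblsztrnwpqm" (len 12), cursors c1@1 c2@4 c4@7 c3@9, authorship 1..2........
After op 4 (move_right): buffer="sblsztrnwpqm" (len 12), cursors c1@2 c2@5 c4@8 c3@10, authorship 1..2........
After op 5 (move_left): buffer="sblsztrnwpqm" (len 12), cursors c1@1 c2@4 c4@7 c3@9, authorship 1..2........
Authorship (.=original, N=cursor N): 1 . . 2 . . . . . . . .
Index 11: author = original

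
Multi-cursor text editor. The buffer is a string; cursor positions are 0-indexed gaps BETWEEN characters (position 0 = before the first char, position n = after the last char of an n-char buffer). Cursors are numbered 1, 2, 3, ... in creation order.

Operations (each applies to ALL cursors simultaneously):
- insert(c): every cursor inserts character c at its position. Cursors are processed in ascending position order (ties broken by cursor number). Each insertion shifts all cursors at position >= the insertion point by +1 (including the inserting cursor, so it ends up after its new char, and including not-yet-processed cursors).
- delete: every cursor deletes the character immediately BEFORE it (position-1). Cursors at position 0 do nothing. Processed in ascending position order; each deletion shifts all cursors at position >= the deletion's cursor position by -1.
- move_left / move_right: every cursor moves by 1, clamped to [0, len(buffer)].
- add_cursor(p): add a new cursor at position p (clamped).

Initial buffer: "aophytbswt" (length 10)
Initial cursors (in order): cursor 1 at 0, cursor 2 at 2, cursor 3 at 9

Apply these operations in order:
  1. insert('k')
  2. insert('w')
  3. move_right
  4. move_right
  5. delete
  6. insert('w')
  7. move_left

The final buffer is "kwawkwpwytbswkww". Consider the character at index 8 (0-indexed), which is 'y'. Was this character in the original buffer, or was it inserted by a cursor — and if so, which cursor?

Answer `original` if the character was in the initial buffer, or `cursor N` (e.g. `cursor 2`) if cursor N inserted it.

After op 1 (insert('k')): buffer="kaokphytbswkt" (len 13), cursors c1@1 c2@4 c3@12, authorship 1..2.......3.
After op 2 (insert('w')): buffer="kwaokwphytbswkwt" (len 16), cursors c1@2 c2@6 c3@15, authorship 11..22.......33.
After op 3 (move_right): buffer="kwaokwphytbswkwt" (len 16), cursors c1@3 c2@7 c3@16, authorship 11..22.......33.
After op 4 (move_right): buffer="kwaokwphytbswkwt" (len 16), cursors c1@4 c2@8 c3@16, authorship 11..22.......33.
After op 5 (delete): buffer="kwakwpytbswkw" (len 13), cursors c1@3 c2@6 c3@13, authorship 11.22......33
After op 6 (insert('w')): buffer="kwawkwpwytbswkww" (len 16), cursors c1@4 c2@8 c3@16, authorship 11.122.2.....333
After op 7 (move_left): buffer="kwawkwpwytbswkww" (len 16), cursors c1@3 c2@7 c3@15, authorship 11.122.2.....333
Authorship (.=original, N=cursor N): 1 1 . 1 2 2 . 2 . . . . . 3 3 3
Index 8: author = original

Answer: original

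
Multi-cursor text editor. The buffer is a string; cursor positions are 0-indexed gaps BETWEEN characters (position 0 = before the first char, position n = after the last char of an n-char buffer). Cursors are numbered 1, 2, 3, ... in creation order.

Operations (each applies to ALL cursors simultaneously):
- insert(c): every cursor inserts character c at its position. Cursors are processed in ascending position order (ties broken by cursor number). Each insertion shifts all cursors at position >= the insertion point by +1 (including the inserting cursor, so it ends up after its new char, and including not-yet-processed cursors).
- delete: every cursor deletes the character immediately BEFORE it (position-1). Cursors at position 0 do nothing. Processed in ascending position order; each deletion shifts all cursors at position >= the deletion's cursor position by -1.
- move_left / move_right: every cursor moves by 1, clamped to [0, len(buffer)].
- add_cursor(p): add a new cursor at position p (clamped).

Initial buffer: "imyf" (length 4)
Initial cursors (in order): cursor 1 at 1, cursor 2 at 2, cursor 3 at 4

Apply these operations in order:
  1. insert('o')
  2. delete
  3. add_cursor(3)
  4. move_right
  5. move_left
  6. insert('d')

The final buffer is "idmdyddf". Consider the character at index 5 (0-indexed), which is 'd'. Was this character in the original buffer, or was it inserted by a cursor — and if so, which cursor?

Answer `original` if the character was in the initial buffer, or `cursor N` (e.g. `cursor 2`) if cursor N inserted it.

Answer: cursor 3

Derivation:
After op 1 (insert('o')): buffer="iomoyfo" (len 7), cursors c1@2 c2@4 c3@7, authorship .1.2..3
After op 2 (delete): buffer="imyf" (len 4), cursors c1@1 c2@2 c3@4, authorship ....
After op 3 (add_cursor(3)): buffer="imyf" (len 4), cursors c1@1 c2@2 c4@3 c3@4, authorship ....
After op 4 (move_right): buffer="imyf" (len 4), cursors c1@2 c2@3 c3@4 c4@4, authorship ....
After op 5 (move_left): buffer="imyf" (len 4), cursors c1@1 c2@2 c3@3 c4@3, authorship ....
After op 6 (insert('d')): buffer="idmdyddf" (len 8), cursors c1@2 c2@4 c3@7 c4@7, authorship .1.2.34.
Authorship (.=original, N=cursor N): . 1 . 2 . 3 4 .
Index 5: author = 3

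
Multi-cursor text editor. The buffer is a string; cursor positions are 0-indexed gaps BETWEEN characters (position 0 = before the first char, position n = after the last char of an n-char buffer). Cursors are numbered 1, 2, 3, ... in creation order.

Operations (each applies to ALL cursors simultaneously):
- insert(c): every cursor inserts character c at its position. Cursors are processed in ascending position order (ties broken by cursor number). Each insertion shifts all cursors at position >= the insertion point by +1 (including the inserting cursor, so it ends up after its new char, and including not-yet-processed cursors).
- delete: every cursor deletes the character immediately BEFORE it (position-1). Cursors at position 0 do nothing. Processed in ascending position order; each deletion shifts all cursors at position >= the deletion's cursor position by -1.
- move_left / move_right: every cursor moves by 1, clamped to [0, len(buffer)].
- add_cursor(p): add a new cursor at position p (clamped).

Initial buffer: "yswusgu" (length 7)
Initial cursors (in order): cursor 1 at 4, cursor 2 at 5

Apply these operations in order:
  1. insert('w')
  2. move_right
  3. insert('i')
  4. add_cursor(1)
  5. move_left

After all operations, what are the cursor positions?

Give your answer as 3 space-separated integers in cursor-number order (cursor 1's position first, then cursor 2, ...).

Answer: 6 9 0

Derivation:
After op 1 (insert('w')): buffer="yswuwswgu" (len 9), cursors c1@5 c2@7, authorship ....1.2..
After op 2 (move_right): buffer="yswuwswgu" (len 9), cursors c1@6 c2@8, authorship ....1.2..
After op 3 (insert('i')): buffer="yswuwsiwgiu" (len 11), cursors c1@7 c2@10, authorship ....1.12.2.
After op 4 (add_cursor(1)): buffer="yswuwsiwgiu" (len 11), cursors c3@1 c1@7 c2@10, authorship ....1.12.2.
After op 5 (move_left): buffer="yswuwsiwgiu" (len 11), cursors c3@0 c1@6 c2@9, authorship ....1.12.2.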